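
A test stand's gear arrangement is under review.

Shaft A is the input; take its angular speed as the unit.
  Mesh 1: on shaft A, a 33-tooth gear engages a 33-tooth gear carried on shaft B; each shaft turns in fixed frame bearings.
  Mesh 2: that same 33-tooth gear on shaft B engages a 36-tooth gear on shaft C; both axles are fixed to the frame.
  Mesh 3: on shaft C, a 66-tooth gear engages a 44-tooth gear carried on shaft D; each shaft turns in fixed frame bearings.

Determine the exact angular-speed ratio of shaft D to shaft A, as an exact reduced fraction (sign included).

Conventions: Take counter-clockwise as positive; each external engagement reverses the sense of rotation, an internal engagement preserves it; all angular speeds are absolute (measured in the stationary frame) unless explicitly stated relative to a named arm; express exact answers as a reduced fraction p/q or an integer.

class = fixed-axis compound train [3 meshes; 3 ratios multiply, 3 sense flips]
mesh 1 [33T→33T]: running ratio 1, sense −
mesh 2 [33T→36T]: running ratio 11/12, sense +
mesh 3 [66T→44T]: running ratio 11/8, sense −
ω_out/ω_in = -11/8

-11/8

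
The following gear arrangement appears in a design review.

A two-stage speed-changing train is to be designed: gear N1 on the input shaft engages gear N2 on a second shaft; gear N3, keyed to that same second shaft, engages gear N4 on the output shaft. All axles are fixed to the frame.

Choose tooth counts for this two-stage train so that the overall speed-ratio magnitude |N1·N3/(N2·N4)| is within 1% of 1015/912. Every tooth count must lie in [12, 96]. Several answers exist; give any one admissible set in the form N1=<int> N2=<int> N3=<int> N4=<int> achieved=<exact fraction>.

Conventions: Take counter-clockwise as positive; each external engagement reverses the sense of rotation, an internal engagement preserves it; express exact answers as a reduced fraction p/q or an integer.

2-stage fixed-axis compound train for ratio 1015/912
target = 1015/912 in lowest terms: an exact hit needs N1·N3 = k·1015 and N2·N4 = k·912 for one integer k, every count in [12, 96]; additionally prefer no 1:1 stage (N1 ≠ N2, N3 ≠ N4)
k = 1: N1·N3 = 1015 = 29·35, N2·N4 = 912 = 12·76
achieved = 29·35/(12·76) = 1015/912; |achieved − target| = 0 ≤ 203/18240 ✓

N1=29 N2=12 N3=35 N4=76 achieved=1015/912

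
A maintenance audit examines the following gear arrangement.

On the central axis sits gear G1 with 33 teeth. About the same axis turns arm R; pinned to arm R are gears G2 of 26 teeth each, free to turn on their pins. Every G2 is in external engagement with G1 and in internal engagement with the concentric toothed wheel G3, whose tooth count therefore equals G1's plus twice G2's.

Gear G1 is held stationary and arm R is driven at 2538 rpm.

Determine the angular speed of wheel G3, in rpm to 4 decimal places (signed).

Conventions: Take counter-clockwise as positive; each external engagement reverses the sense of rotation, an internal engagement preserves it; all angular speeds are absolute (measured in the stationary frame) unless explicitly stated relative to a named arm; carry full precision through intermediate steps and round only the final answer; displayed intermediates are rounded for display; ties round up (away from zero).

+3523.3412 rpm

recognized (axles ride arm R): planetary set, 33/26/85 teeth
normalise by the input: solve with ω_arm = 1, then scale by 2538 rpm
ring teeth: 33 + 2·26 = 85
33(ω_sun−ω_arm) = −85(ω_ring−ω_arm),  ω_sun = 0, ω_arm = 1
ω_ring = 1 − (33/85)(0−1) = 118/85
scale: ω_ring = 118/85 × 2538 rpm = +3523.3412 rpm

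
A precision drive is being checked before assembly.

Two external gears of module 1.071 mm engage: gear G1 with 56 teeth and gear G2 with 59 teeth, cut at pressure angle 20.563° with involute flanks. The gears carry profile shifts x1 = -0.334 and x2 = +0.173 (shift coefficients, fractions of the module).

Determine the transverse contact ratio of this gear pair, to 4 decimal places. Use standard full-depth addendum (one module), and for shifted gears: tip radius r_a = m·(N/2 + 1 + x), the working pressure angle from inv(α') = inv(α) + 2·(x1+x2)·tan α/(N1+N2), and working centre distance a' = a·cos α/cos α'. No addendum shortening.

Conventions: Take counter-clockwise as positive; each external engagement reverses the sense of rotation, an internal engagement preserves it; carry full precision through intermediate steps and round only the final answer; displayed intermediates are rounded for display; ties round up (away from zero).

topology: single-mesh involute geometry — m = 1.071, 56T/59T pair
base radii: r_b1 = 28.077361, r_b2 = 29.581505
tip radii: r_a1 = 30.701286, r_a2 = 32.850783
inv(α') = inv(20.563°) + 2·(-0.334+0.173)·tan α/(56+59) = 0.01519602  ⇒  α' = 20.12528°
a' = a·cos α / cos α' = 61.5825·cos 20.563°/cos 20.12528° = 61.408301
action lengths: √(r_a1²−r_b1²) = 12.418968, √(r_a2²−r_b2²) = 14.286654
base pitch p_b = π·m·cos α = 3.150273
CR = (12.418968 + 14.286654 − 61.408301·sin 20.12528°)/3.150273 = 1.770203
contact ratio ≈ 1.7702

1.7702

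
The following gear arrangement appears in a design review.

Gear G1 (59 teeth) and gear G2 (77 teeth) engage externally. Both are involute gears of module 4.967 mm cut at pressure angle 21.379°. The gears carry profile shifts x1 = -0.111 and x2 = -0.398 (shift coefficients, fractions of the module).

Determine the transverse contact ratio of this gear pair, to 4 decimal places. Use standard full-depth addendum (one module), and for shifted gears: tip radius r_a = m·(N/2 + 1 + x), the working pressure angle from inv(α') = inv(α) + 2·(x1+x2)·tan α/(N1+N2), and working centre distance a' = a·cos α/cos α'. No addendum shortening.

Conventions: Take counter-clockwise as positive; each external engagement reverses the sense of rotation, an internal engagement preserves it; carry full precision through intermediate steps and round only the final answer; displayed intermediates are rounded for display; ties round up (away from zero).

single-mesh involute tooth geometry (59T engaging 77T at module 4.967)
base radii: r_b1 = 136.443936, r_b2 = 178.070900
tip radii: r_a1 = 150.942163, r_a2 = 194.219634
inv(α') = inv(21.379°) + 2·(-0.111-0.398)·tan α/(59+77) = 0.01540873  ⇒  α' = 20.21560°
a' = a·cos α / cos α' = 337.7560·cos 21.379°/cos 20.21560° = 335.161100
action lengths: √(r_a1²−r_b1²) = 64.549119, √(r_a2²−r_b2²) = 77.537222
base pitch p_b = π·m·cos α = 14.530551
CR = (64.549119 + 77.537222 − 335.161100·sin 20.21560°)/14.530551 = 1.807928
contact ratio ≈ 1.8079

1.8079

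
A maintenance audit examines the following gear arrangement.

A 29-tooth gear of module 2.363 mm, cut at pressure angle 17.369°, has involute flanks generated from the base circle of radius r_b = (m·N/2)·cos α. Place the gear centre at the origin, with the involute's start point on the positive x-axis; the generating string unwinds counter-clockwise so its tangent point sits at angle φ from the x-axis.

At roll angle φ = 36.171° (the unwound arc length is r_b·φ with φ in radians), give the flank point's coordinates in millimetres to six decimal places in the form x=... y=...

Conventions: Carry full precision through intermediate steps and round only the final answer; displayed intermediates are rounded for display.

class = single-mesh tooth geometry [base-circle involute, m = 2.363, 29T]
pitch radius r_p = m·N/2 = 2.363·29/2 = 34.263500
base radius r_b = r_p·cos α = 34.263500·cos 17.369° = 32.701152
roll angle φ = 36.171° = 0.63130304 rad
x = r_b·(cos φ + φ·sin φ) = 38.582533
y = r_b·(sin φ − φ·cos φ) = 2.634797

x=38.582533 y=2.634797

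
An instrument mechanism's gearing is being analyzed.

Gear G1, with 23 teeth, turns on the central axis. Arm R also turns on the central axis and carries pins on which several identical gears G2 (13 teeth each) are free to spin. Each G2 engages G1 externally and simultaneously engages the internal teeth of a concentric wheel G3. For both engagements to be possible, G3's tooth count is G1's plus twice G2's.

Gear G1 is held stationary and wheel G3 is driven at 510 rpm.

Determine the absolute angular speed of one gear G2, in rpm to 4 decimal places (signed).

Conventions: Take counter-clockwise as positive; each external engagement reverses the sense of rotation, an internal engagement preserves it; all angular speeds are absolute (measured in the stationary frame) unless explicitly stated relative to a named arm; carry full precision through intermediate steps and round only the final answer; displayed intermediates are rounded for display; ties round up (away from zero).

class = planetary set [G3 = 23+2·13 = 49; Willis about the carrier]
normalise by the input: solve with ω_ring = 1, then scale by 510 rpm
ring teeth: 23 + 2·13 = 49
23(ω_sun−ω_arm) = −49(ω_ring−ω_arm),  ω_sun = 0, ω_ring = 1
23(0−ω_arm) = −49(1−ω_arm)  ⇒  72·ω_arm = 49  ⇒  ω_arm = 49/72
sun–planet mesh: 23·(0−49/72) = −13·(ω_p−ω_arm)  ⇒  ω_p−ω_arm = 1127/936
ω_p = 49/72 + 1127/936 = 49/26
scale: ω_p = 49/26 × 510 rpm = +961.1538 rpm

+961.1538 rpm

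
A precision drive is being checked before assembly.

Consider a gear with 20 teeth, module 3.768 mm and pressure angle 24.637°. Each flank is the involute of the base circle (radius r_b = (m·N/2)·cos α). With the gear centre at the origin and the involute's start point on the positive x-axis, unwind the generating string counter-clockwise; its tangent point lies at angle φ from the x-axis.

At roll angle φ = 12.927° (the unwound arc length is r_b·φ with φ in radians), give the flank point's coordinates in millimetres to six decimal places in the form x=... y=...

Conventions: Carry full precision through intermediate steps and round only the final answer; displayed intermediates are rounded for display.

single-mesh involute tooth geometry (20T wheel at module 3.768)
pitch radius r_p = m·N/2 = 3.768·20/2 = 37.680000
base radius r_b = r_p·cos α = 37.680000·cos 24.637° = 34.249880
roll angle φ = 12.927° = 0.22561871 rad
x = r_b·(cos φ + φ·sin φ) = 35.110543
y = r_b·(sin φ − φ·cos φ) = 0.130452

x=35.110543 y=0.130452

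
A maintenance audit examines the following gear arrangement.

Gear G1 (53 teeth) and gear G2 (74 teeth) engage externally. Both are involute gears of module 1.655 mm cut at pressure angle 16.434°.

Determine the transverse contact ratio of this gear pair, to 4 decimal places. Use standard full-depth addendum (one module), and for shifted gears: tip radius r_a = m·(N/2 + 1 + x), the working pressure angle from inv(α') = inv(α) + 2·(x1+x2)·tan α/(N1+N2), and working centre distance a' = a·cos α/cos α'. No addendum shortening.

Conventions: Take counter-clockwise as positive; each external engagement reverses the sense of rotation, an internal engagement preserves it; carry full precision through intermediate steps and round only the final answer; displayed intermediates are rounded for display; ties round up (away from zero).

single-mesh involute tooth geometry (53T engaging 74T at module 1.655)
base radii: r_b1 = 42.065757, r_b2 = 58.733321
tip radii: r_a1 = 45.512500, r_a2 = 62.890000
no profile shift: α' = α, a' = a
action lengths: √(r_a1²−r_b1²) = 17.374111, √(r_a2²−r_b2²) = 22.484418
base pitch p_b = π·m·cos α = 4.986924
CR = (17.374111 + 22.484418 − 105.092500·sin 16.43400°)/4.986924 = 2.030659
contact ratio ≈ 2.0307

2.0307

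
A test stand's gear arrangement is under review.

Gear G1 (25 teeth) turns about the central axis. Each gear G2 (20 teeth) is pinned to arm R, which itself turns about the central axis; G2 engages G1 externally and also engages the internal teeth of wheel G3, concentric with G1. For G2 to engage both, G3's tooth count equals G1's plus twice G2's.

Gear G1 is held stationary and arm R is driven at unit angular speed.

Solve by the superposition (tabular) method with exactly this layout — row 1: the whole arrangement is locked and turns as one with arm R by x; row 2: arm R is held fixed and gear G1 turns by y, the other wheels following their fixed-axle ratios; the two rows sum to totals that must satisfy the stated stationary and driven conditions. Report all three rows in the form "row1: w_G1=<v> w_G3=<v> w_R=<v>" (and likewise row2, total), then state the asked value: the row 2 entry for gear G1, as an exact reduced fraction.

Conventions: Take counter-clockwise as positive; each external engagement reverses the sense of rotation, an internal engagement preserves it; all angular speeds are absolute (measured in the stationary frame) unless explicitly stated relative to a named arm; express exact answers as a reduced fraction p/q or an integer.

class = planetary set [G3 = 25+2·20 = 65; Willis about the carrier]
row 1 (train locked, turned with arm): all members turn x
row 2 (arm held, sun turns y): ω_ring = −(25/65)·y, ω_arm = 0
boundary: total ω_sun = x + y = 0 and total ω_arm = x = 1  ⇒  y = -1, x = 1
row 2 ring = −(25/65)·(-1) = 5/13
totals (row 1 + row 2): sun 1 + (-1) = 0, ring 1 + 5/13 = 18/13, arm 1 + 0 = 1
asked cell (row2, sun) = -1

row1: w_G1=1 w_G3=1 w_R=1
row2: w_G1=-1 w_G3=5/13 w_R=0
total: w_G1=0 w_G3=18/13 w_R=1
asked value: -1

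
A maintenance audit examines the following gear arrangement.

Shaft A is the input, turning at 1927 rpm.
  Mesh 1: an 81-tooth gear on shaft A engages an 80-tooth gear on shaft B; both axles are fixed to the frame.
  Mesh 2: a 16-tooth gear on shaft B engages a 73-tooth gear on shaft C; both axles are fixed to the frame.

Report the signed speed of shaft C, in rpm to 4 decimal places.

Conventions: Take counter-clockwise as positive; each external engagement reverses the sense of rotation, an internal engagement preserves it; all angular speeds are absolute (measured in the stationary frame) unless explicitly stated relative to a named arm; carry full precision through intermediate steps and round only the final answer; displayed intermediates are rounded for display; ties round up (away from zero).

+427.6356 rpm

topology: fixed-axis compound train — 2 meshes, A→C
mesh 1 [81T→80T]: ω = 1927.0000×81/80 = 1951.0875 rpm, sense flips to −
mesh 2 [16T→73T]: ω = 1951.0875×16/73 = 427.6356 rpm, sense flips to +
signed output speed = +427.6356 rpm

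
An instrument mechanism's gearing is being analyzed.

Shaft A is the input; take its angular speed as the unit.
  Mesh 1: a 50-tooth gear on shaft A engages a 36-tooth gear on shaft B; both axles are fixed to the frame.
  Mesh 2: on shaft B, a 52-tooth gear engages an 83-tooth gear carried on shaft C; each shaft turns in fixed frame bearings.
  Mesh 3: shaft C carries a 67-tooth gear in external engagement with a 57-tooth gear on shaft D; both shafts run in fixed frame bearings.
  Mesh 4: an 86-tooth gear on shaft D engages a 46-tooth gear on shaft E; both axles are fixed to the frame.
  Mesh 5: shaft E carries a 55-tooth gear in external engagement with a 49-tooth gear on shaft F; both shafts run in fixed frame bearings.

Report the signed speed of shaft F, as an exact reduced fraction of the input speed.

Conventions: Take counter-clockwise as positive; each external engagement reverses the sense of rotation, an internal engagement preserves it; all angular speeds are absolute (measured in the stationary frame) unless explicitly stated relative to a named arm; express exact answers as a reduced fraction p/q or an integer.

-102995750/47986533

5-mesh fixed-axis compound train (all bearings frame-fixed)
mesh 1 [50T→36T]: |ω|/ω_in = 1×50/36 = 25/18, sense flips to −
mesh 2 [52T→83T]: |ω|/ω_in = (25/18)×52/83 = 650/747, sense flips to +
mesh 3 [67T→57T]: |ω|/ω_in = (650/747)×67/57 = 43550/42579, sense flips to −
mesh 4 [86T→46T]: |ω|/ω_in = (43550/42579)×86/46 = 1872650/979317, sense flips to +
mesh 5 [55T→49T]: |ω|/ω_in = (1872650/979317)×55/49 = 102995750/47986533, sense flips to −
signed output speed (× input speed) = -102995750/47986533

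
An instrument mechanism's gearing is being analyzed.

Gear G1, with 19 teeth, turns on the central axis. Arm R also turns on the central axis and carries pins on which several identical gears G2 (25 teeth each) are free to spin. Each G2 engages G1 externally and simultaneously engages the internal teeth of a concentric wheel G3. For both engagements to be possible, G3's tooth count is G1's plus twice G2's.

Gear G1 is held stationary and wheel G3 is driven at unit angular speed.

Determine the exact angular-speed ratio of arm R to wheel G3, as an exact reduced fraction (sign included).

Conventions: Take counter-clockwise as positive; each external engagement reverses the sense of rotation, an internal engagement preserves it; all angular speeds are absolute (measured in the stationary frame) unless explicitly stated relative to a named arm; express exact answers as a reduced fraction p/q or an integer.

69/88

class = planetary set [G3 = 19+2·25 = 69; Willis about the carrier]
ring teeth: 19 + 2·25 = 69
19(ω_sun−ω_arm) = −69(ω_ring−ω_arm),  ω_sun = 0, ω_ring = 1
19(0−ω_arm) = −69(1−ω_arm)  ⇒  88·ω_arm = 69  ⇒  ω_arm = 69/88
ω_out/ω_in = 69/88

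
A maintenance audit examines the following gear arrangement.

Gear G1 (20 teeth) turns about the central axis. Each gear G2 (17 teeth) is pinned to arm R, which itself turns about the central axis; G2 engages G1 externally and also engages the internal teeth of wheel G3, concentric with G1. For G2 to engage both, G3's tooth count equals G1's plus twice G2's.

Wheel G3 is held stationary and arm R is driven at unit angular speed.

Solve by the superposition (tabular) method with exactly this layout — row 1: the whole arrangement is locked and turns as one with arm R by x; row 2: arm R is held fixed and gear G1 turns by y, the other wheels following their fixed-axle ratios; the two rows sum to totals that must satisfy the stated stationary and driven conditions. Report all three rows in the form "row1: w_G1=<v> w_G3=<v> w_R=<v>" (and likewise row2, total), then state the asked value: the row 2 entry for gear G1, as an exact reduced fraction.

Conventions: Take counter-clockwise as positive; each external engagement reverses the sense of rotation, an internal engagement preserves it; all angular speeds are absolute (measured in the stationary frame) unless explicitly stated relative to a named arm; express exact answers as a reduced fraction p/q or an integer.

class = planetary set [G3 = 20+2·17 = 54; Willis about the carrier]
superposition row 1 [locked train]: every member turns x
row 2 (arm held, sun turns y): ω_ring = −(20/54)·y, ω_arm = 0
boundary: total ω_ring = x − (20/54)·y = 0 and total ω_arm = x = 1  ⇒  y = 27/10, x = 1
row 2 ring = −(20/54)·27/10 = -1
totals (row 1 + row 2): sun 1 + 27/10 = 37/10, ring 1 + (-1) = 0, arm 1 + 0 = 1
asked cell (row2, sun) = 27/10

row1: w_G1=1 w_G3=1 w_R=1
row2: w_G1=27/10 w_G3=-1 w_R=0
total: w_G1=37/10 w_G3=0 w_R=1
asked value: 27/10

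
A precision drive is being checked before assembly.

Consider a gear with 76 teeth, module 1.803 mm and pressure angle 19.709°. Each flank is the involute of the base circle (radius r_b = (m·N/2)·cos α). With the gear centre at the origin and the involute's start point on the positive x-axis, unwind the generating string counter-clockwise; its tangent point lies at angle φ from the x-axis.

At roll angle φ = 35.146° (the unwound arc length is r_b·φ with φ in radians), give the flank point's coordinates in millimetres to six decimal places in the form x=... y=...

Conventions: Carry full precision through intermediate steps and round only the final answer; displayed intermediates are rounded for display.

class = single-mesh tooth geometry [base-circle involute, m = 1.803, 76T]
pitch radius r_p = m·N/2 = 1.803·76/2 = 68.514000
base radius r_b = r_p·cos α = 68.514000·cos 19.709° = 64.500284
roll angle φ = 35.146° = 0.61341342 rad
x = r_b·(cos φ + φ·sin φ) = 75.517356
y = r_b·(sin φ − φ·cos φ) = 4.778261

x=75.517356 y=4.778261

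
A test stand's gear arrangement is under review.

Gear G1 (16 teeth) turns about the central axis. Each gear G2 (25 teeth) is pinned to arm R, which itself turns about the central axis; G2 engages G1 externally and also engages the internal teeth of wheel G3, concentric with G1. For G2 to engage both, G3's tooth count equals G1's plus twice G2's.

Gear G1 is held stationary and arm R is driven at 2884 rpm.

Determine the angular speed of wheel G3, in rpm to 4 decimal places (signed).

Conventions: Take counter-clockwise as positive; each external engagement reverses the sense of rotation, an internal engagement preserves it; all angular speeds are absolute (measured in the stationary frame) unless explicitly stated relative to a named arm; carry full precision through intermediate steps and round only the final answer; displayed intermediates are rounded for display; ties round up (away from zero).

topology: planetary set — G1 16T / G2 25T / G3 66T, arm = carrier (Willis)
normalise by the input: solve with ω_arm = 1, then scale by 2884 rpm
ring teeth: 16 + 2·25 = 66
16(ω_sun−ω_arm) = −66(ω_ring−ω_arm),  ω_sun = 0, ω_arm = 1
ω_ring = 1 − (16/66)(0−1) = 41/33
scale: ω_ring = 41/33 × 2884 rpm = +3583.1515 rpm

+3583.1515 rpm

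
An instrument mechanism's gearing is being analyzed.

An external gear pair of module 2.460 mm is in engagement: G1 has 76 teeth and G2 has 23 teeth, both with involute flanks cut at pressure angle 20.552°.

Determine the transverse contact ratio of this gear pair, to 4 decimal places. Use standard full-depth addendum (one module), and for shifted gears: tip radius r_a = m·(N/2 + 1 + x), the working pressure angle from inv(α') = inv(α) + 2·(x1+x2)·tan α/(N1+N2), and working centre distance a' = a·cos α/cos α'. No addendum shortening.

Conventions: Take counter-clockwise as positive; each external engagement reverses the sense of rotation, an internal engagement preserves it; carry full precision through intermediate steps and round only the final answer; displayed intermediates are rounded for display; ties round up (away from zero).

1.6787

class = single-mesh tooth geometry [involute pair 76T × 23T, m = 2.460]
base radii: r_b1 = 87.530369, r_b2 = 26.489454
tip radii: r_a1 = 95.940000, r_a2 = 30.750000
no profile shift: α' = α, a' = a
action lengths: √(r_a1²−r_b1²) = 39.279997, √(r_a2²−r_b2²) = 15.616381
base pitch p_b = π·m·cos α = 7.236441
CR = (39.279997 + 15.616381 − 121.770000·sin 20.55200°)/7.236441 = 1.678743
contact ratio ≈ 1.6787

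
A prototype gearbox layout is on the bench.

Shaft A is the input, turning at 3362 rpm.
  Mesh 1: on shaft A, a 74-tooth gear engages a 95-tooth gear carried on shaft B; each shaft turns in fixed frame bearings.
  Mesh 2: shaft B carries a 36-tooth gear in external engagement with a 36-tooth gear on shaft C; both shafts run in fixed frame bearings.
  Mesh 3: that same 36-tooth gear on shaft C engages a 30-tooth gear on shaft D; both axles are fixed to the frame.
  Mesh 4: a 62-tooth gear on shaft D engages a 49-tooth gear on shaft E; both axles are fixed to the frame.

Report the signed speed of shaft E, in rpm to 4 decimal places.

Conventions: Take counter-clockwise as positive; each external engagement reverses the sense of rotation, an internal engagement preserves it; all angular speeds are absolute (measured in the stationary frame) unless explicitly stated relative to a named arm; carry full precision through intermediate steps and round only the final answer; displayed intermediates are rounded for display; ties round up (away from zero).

+3976.3324 rpm

4-mesh fixed-axis compound train (all bearings frame-fixed)
mesh 1 [74T→95T]: ω = 3362.0000×74/95 = 2618.8211 rpm, sense flips to −
mesh 2 [36T→36T]: ω = 2618.8211×36/36 = 2618.8211 rpm, sense flips to +
mesh 3 [36T→30T]: ω = 2618.8211×36/30 = 3142.5853 rpm, sense flips to −
mesh 4 [62T→49T]: ω = 3142.5853×62/49 = 3976.3324 rpm, sense flips to +
signed output speed = +3976.3324 rpm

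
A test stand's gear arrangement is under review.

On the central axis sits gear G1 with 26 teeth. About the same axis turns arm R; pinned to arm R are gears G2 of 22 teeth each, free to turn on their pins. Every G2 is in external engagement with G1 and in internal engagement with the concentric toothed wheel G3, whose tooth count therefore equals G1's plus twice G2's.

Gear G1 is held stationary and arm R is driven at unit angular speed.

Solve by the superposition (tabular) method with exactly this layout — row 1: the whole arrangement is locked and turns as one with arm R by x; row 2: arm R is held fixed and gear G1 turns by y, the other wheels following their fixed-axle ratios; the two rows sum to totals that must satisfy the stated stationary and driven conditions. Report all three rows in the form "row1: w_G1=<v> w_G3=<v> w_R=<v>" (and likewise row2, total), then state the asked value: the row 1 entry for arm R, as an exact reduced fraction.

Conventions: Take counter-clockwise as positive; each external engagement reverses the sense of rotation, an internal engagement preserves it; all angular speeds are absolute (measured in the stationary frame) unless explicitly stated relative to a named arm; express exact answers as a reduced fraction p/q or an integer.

row1: w_G1=1 w_G3=1 w_R=1
row2: w_G1=-1 w_G3=13/35 w_R=0
total: w_G1=0 w_G3=48/35 w_R=1
asked value: 1

topology: planetary set — G1 26T / G2 22T / G3 70T, arm = carrier (Willis)
row 1: whole set turns with the arm by x
superposition row 2 [arm held]: sun y, ring −(26/70)·y, arm 0
boundary: total ω_sun = x + y = 0 and total ω_arm = x = 1  ⇒  y = -1, x = 1
row 2 ring = −(26/70)·(-1) = 13/35
totals (row 1 + row 2): sun 1 + (-1) = 0, ring 1 + 13/35 = 48/35, arm 1 + 0 = 1
asked cell (row1, arm) = 1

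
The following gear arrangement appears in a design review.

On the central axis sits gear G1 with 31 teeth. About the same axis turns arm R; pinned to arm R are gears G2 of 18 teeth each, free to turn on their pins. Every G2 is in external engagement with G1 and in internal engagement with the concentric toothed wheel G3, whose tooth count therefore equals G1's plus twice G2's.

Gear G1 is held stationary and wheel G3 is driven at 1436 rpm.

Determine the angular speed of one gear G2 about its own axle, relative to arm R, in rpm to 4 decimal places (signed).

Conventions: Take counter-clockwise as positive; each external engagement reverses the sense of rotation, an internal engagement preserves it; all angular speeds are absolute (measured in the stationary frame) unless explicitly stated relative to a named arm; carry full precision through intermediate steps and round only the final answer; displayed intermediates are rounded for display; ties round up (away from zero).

+1690.8005 rpm

planetary set (31T centre, 18T on arm, 67T internal) — Willis relation
normalise by the input: solve with ω_ring = 1, then scale by 1436 rpm
ring teeth: 31 + 2·18 = 67
31(ω_sun−ω_arm) = −67(ω_ring−ω_arm),  ω_sun = 0, ω_ring = 1
31(0−ω_arm) = −67(1−ω_arm)  ⇒  98·ω_arm = 67  ⇒  ω_arm = 67/98
sun–planet mesh: 31·(0−67/98) = −18·(ω_p−ω_arm)  ⇒  ω_p−ω_arm = 2077/1764
scale: ω_p−ω_arm = 2077/1764 × 1436 rpm = +1690.8005 rpm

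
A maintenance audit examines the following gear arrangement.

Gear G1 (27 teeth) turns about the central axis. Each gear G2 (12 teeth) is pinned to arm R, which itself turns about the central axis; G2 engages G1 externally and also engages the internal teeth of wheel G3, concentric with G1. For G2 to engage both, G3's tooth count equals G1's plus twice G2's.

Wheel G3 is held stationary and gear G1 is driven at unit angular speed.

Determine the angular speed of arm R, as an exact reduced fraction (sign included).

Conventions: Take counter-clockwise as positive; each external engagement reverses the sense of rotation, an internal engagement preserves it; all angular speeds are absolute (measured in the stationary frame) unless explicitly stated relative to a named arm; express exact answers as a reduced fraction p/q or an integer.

planetary set (27T centre, 12T on arm, 51T internal) — Willis relation
ring teeth: 27 + 2·12 = 51
27(ω_sun−ω_arm) = −51(ω_ring−ω_arm),  ω_ring = 0, ω_sun = 1
27(1−ω_arm) = −51(0−ω_arm)  ⇒  78·ω_arm = 27  ⇒  ω_arm = 9/26
exact speed ratio = 9/26

9/26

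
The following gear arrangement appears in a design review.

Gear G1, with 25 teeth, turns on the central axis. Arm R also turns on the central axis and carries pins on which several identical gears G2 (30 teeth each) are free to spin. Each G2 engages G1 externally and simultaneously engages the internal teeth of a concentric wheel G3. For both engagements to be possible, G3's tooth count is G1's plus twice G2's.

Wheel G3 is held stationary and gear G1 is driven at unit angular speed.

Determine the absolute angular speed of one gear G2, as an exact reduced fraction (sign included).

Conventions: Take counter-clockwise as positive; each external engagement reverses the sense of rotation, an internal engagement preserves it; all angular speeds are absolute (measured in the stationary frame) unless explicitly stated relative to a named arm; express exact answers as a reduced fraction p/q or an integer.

-5/12

planetary set (25T centre, 30T on arm, 85T internal) — Willis relation
ring teeth: 25 + 2·30 = 85
25(ω_sun−ω_arm) = −85(ω_ring−ω_arm),  ω_ring = 0, ω_sun = 1
25(1−ω_arm) = −85(0−ω_arm)  ⇒  110·ω_arm = 25  ⇒  ω_arm = 5/22
sun–planet mesh: 25·(1−5/22) = −30·(ω_p−ω_arm)  ⇒  ω_p−ω_arm = -85/132
ω_p = 5/22 − 85/132 = -5/12
exact speed ratio = -5/12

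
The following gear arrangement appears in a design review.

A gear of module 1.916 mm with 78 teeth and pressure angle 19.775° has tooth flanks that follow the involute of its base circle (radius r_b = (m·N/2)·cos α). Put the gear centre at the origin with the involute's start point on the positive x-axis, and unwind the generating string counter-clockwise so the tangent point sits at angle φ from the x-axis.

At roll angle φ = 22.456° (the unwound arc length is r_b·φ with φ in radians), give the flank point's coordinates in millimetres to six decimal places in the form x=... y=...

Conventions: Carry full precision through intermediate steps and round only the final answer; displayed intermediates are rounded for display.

x=75.512503 y=1.389585

topology: single-mesh involute geometry — m = 1.916, N = 78
pitch radius r_p = m·N/2 = 1.916·78/2 = 74.724000
base radius r_b = r_p·cos α = 74.724000·cos 19.775° = 70.317412
roll angle φ = 22.456° = 0.39193114 rad
x = r_b·(cos φ + φ·sin φ) = 75.512503
y = r_b·(sin φ − φ·cos φ) = 1.389585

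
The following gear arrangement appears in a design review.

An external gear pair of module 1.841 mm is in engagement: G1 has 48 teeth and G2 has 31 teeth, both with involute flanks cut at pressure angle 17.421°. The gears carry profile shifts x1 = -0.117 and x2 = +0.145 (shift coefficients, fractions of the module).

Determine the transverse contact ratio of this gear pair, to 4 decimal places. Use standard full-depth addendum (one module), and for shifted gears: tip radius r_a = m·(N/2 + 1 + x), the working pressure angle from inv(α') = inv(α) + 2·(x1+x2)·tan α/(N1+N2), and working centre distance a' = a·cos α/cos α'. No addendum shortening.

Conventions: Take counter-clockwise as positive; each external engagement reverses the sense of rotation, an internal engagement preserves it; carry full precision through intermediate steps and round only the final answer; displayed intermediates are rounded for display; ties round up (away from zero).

topology: single-mesh involute geometry — m = 1.841, 48T/31T pair
base radii: r_b1 = 42.157309, r_b2 = 27.226595
tip radii: r_a1 = 45.809603, r_a2 = 30.643445
inv(α') = inv(17.421°) + 2·(-0.117+0.145)·tan α/(48+31) = 0.00995218  ⇒  α' = 17.54942°
a' = a·cos α / cos α' = 72.7195·cos 17.421°/cos 17.54942° = 72.770864
action lengths: √(r_a1²−r_b1²) = 17.924314, √(r_a2²−r_b2²) = 14.061765
base pitch p_b = π·m·cos α = 5.518379
CR = (17.924314 + 14.061765 − 72.770864·sin 17.54942°)/5.518379 = 1.820027
contact ratio ≈ 1.8200

1.8200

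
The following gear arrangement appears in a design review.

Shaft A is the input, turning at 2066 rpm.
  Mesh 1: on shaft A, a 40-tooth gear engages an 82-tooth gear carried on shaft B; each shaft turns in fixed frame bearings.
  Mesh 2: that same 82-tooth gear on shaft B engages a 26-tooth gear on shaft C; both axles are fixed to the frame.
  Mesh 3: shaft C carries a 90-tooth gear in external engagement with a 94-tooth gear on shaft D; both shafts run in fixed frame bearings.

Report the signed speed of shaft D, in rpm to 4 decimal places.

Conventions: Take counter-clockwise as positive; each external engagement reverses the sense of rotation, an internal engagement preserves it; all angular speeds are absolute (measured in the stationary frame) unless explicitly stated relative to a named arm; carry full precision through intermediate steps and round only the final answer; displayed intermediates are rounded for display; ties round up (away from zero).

-3043.2079 rpm

3-mesh fixed-axis compound train (all bearings frame-fixed)
mesh 1 [40T→82T]: ω = 2066.0000×40/82 = 1007.8049 rpm, sense flips to −
mesh 2 [82T→26T]: ω = 1007.8049×82/26 = 3178.4615 rpm, sense flips to +
mesh 3 [90T→94T]: ω = 3178.4615×90/94 = 3043.2079 rpm, sense flips to −
signed output speed = -3043.2079 rpm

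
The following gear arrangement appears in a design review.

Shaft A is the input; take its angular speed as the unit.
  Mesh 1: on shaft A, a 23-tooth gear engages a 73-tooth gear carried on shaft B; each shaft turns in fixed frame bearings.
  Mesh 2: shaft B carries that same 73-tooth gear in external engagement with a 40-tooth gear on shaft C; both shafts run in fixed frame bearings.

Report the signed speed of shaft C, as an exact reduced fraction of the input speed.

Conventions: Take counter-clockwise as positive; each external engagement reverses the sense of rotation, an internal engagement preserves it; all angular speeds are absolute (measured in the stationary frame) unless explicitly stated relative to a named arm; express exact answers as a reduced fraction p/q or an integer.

23/40

2-mesh fixed-axis compound train (all bearings frame-fixed)
mesh 1 [23T→73T]: |ω|/ω_in = 1×23/73 = 23/73, sense flips to −
mesh 2 [73T→40T]: |ω|/ω_in = (23/73)×73/40 = 23/40, sense flips to +
signed output speed (× input speed) = 23/40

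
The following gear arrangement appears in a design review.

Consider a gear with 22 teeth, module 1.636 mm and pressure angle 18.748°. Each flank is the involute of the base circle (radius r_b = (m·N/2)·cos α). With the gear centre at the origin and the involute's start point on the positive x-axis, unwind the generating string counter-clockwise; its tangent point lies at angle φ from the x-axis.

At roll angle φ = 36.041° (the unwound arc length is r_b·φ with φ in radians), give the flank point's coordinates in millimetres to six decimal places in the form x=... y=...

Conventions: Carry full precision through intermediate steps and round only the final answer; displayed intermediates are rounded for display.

x=20.086364 y=1.358682

class = single-mesh tooth geometry [base-circle involute, m = 1.636, 22T]
pitch radius r_p = m·N/2 = 1.636·22/2 = 17.996000
base radius r_b = r_p·cos α = 17.996000·cos 18.748° = 17.041157
roll angle φ = 36.041° = 0.62903412 rad
x = r_b·(cos φ + φ·sin φ) = 20.086364
y = r_b·(sin φ − φ·cos φ) = 1.358682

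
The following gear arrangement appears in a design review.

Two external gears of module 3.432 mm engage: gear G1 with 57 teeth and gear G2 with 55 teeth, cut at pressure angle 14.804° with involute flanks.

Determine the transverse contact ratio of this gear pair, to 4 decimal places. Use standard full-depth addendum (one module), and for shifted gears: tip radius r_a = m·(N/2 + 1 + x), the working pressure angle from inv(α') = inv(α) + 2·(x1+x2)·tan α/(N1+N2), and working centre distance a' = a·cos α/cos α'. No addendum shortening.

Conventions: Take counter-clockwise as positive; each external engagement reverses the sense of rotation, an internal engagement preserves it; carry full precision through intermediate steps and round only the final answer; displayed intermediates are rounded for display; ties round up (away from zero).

2.1379

single-mesh involute tooth geometry (57T engaging 55T at module 3.432)
base radii: r_b1 = 94.565185, r_b2 = 91.247108
tip radii: r_a1 = 101.244000, r_a2 = 97.812000
no profile shift: α' = α, a' = a
action lengths: √(r_a1²−r_b1²) = 36.163149, √(r_a2²−r_b2²) = 35.229996
base pitch p_b = π·m·cos α = 10.424045
CR = (36.163149 + 35.229996 − 192.192000·sin 14.80400°)/10.424045 = 2.137898
contact ratio ≈ 2.1379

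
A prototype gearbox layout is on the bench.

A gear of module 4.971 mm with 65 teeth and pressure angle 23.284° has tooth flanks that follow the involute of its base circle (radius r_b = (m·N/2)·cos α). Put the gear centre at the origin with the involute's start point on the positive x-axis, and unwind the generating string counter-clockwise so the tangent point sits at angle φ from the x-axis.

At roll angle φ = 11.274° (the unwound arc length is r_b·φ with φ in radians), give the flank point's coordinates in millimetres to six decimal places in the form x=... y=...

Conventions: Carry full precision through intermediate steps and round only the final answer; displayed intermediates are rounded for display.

recognized (one wheel, involute flank): single-mesh tooth geometry, m = 4.971, N = 65
pitch radius r_p = m·N/2 = 4.971·65/2 = 161.557500
base radius r_b = r_p·cos α = 161.557500·cos 23.284° = 148.399741
roll angle φ = 11.274° = 0.19676842 rad
x = r_b·(cos φ + φ·sin φ) = 151.244849
y = r_b·(sin φ − φ·cos φ) = 0.375401

x=151.244849 y=0.375401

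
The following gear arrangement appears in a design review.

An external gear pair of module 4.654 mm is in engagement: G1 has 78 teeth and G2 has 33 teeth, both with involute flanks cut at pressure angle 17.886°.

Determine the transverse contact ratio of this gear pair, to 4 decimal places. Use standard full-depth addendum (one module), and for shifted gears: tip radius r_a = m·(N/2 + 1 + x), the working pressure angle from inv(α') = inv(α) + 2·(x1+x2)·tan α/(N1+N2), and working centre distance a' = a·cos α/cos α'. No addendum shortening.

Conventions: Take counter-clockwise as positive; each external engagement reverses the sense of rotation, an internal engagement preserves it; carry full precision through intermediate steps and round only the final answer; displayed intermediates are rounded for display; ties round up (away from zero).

1.8715

recognized (one external pair, fixed centres): single-mesh tooth geometry, m = 4.654, N1 = 78, N2 = 33
base radii: r_b1 = 172.733720, r_b2 = 73.079651
tip radii: r_a1 = 186.160000, r_a2 = 81.445000
no profile shift: α' = α, a' = a
action lengths: √(r_a1²−r_b1²) = 69.416191, √(r_a2²−r_b2²) = 35.953479
base pitch p_b = π·m·cos α = 13.914333
CR = (69.416191 + 35.953479 − 258.297000·sin 17.88600°)/13.914333 = 1.871483
contact ratio ≈ 1.8715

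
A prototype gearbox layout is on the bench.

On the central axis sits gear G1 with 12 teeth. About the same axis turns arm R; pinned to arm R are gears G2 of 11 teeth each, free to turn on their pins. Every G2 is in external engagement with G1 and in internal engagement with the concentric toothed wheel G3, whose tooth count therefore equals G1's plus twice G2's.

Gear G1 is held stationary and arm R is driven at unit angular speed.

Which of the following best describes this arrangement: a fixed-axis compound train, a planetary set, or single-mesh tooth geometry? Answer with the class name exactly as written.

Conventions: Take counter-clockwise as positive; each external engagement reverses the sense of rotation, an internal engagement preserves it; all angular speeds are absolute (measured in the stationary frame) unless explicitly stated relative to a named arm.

planetary set

planetary set (12T centre, 11T on arm, 34T internal) — Willis relation
classification: planetary set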